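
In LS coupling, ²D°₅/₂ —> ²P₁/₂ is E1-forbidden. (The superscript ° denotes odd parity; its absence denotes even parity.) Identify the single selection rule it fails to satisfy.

the ΔJ = 0, ±1 rule

Reading off the term symbols: S 1/2→1/2, L 2→1, J 5/2→1/2, parity odd→even.
Parity must change: odd → even — passes.
ΔS = 0: S: 1/2 → 1/2 — passes.
ΔL = 0, ±1 (not L=0↔0): L: 2 → 1, ΔL = -1 — passes.
ΔJ = 0, ±1 (not J=0↔0): J: 5/2 → 1/2, ΔJ = -2 — fails.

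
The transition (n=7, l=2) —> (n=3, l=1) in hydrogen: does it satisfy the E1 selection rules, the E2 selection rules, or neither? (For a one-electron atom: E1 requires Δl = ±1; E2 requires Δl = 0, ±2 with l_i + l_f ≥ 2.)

E1

Δl = 1 − 2 = -1; l_i + l_f = 3.
E1 (Δl = ±1): satisfied.
E2 (Δl = 0,±2, l_i+l_f ≥ 2): not satisfied.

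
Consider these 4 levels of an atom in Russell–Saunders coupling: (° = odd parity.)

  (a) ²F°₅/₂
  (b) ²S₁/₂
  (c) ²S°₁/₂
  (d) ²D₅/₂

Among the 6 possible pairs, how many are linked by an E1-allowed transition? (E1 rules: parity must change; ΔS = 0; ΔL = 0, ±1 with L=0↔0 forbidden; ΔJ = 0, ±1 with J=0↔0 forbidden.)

(a)–(b): forbidden (ΔL, ΔJ).
(a)–(c): forbidden (parity, ΔL, ΔJ).
(a)–(d): allowed.
(b)–(c): forbidden (ΔL).
(b)–(d): forbidden (parity, ΔL, ΔJ).
(c)–(d): forbidden (ΔL, ΔJ).
Allowed pairs: 1 of 6.

1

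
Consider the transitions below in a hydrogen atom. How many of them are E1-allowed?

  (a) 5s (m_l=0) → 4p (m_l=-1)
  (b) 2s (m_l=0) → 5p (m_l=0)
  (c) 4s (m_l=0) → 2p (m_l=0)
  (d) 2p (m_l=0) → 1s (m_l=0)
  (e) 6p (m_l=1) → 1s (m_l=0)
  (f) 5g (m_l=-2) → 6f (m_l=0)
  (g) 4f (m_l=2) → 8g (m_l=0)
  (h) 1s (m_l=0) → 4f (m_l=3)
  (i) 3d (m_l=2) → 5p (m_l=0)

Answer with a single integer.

(a) allowed
(b) allowed
(c) allowed
(d) allowed
(e) allowed
(f) forbidden — Δm_l = +2 (E1 requires Δm_l = 0, ±1)
(g) forbidden — Δm_l = -2 (E1 requires Δm_l = 0, ±1)
(h) forbidden — Δl = +3 (E1 requires Δl = ±1); Δm_l = +3 (E1 requires Δm_l = 0, ±1)
(i) forbidden — Δm_l = -2 (E1 requires Δm_l = 0, ±1)
Total allowed: 5 of 9.

5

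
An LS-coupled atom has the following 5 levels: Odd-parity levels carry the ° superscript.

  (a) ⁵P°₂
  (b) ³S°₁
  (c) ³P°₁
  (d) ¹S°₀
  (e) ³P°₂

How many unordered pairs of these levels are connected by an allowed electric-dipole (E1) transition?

0

(a)–(b): forbidden (parity, ΔS).
(a)–(c): forbidden (parity, ΔS).
(a)–(d): forbidden (parity, ΔS, ΔJ).
(a)–(e): forbidden (parity, ΔS).
(b)–(c): forbidden (parity).
(b)–(d): forbidden (parity, ΔS, ΔL).
(b)–(e): forbidden (parity).
(c)–(d): forbidden (parity, ΔS).
(c)–(e): forbidden (parity).
(d)–(e): forbidden (parity, ΔS, ΔJ).
Allowed pairs: 0 of 10.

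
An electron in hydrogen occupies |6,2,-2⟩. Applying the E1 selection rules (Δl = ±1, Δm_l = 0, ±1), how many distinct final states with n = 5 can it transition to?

4

E1 requires Δl = ±1, so l_f ∈ {1, 3}; with 0 ≤ l_f ≤ n_f−1 = 4, the allowed l_f values are {1, 3}.
For l_f = 1: m_f ∈ {m_i−1, m_i, m_i+1} ∩ [−1, 1] = {-1} → 1 state.
For l_f = 3: m_f ∈ {m_i−1, m_i, m_i+1} ∩ [−3, 3] = {-3, -2, -1} → 3 states.
Total: 4.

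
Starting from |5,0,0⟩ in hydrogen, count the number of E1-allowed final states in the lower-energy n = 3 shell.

E1 requires Δl = ±1, so l_f ∈ {-1, 1}; with 0 ≤ l_f ≤ n_f−1 = 2, the allowed l_f values are {1}.
For l_f = 1: m_f ∈ {m_i−1, m_i, m_i+1} ∩ [−1, 1] = {-1, 0, 1} → 3 states.
Total: 3.

3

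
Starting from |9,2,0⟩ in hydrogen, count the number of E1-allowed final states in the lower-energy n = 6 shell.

6

E1 requires Δl = ±1, so l_f ∈ {1, 3}; with 0 ≤ l_f ≤ n_f−1 = 5, the allowed l_f values are {1, 3}.
For l_f = 1: m_f ∈ {m_i−1, m_i, m_i+1} ∩ [−1, 1] = {-1, 0, 1} → 3 states.
For l_f = 3: m_f ∈ {m_i−1, m_i, m_i+1} ∩ [−3, 3] = {-1, 0, 1} → 3 states.
Total: 6.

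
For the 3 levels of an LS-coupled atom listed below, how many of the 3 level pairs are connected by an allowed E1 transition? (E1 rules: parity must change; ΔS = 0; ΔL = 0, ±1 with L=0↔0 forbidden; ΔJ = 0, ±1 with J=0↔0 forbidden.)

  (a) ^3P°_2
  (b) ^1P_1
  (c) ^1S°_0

1

(a)–(b): forbidden (ΔS).
(a)–(c): forbidden (parity, ΔS, ΔJ).
(b)–(c): allowed.
Allowed pairs: 1 of 3.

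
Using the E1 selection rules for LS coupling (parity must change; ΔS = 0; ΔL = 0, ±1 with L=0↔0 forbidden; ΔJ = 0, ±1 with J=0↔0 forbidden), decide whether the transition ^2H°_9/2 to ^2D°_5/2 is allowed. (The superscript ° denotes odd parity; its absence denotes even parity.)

forbidden

Reading off the term symbols: S 1/2→1/2, L 5→2, J 9/2→5/2, parity odd→odd.
Parity must change: odd → odd — violated.
ΔS = 0: S: 1/2 → 1/2 — satisfied.
ΔL = 0, ±1 (not L=0↔0): L: 5 → 2, ΔL = -3 — violated.
ΔJ = 0, ±1 (not J=0↔0): J: 9/2 → 5/2, ΔJ = -2 — violated.
Rule(s) violated: parity, ΔL, ΔJ.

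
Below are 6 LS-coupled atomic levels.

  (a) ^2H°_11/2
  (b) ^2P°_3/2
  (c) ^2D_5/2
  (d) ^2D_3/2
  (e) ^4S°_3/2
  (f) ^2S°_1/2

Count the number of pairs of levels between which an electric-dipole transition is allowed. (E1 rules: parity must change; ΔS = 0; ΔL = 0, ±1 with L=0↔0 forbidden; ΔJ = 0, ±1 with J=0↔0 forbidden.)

2

(a)–(b): forbidden (parity, ΔL, ΔJ).
(a)–(c): forbidden (ΔL, ΔJ).
(a)–(d): forbidden (ΔL, ΔJ).
(a)–(e): forbidden (parity, ΔS, ΔL, ΔJ).
(a)–(f): forbidden (parity, ΔL, ΔJ).
(b)–(c): allowed.
(b)–(d): allowed.
(b)–(e): forbidden (parity, ΔS).
(b)–(f): forbidden (parity).
(c)–(d): forbidden (parity).
(c)–(e): forbidden (ΔS, ΔL).
(c)–(f): forbidden (ΔL, ΔJ).
(d)–(e): forbidden (ΔS, ΔL).
(d)–(f): forbidden (ΔL).
(e)–(f): forbidden (parity, ΔS, ΔL).
Allowed pairs: 2 of 15.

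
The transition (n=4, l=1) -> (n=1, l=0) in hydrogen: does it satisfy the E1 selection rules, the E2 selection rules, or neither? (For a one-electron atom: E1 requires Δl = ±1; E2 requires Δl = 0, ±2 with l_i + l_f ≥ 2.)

E1

Δl = 0 − 1 = -1; l_i + l_f = 1.
E1 (Δl = ±1): satisfied.
E2 (Δl = 0,±2, l_i+l_f ≥ 2): not satisfied.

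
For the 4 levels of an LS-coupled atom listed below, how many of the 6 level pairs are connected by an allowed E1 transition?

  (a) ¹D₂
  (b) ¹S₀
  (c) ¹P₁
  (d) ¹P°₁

3

(a)–(b): forbidden (parity, ΔL, ΔJ).
(a)–(c): forbidden (parity).
(a)–(d): allowed.
(b)–(c): forbidden (parity).
(b)–(d): allowed.
(c)–(d): allowed.
Allowed pairs: 3 of 6.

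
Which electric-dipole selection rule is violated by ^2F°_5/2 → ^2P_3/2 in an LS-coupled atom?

ΔS = 0: S: 1/2 → 1/2 — ok.
ΔJ = 0, ±1 (not J=0↔0): J: 5/2 → 3/2, ΔJ = -1 — ok.
Parity must change: odd → even — ok.
ΔL = 0, ±1 (not L=0↔0): L: 3 → 1, ΔL = -2 — fails.

the ΔL = 0, ±1 rule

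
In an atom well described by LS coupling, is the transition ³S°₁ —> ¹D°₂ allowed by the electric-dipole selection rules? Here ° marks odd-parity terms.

Initial level: S=1, L=0, J=1, parity odd. Final level: S=0, L=2, J=2, parity odd.
ΔJ = 0, ±1 (not J=0↔0): J: 1 → 2, ΔJ = +1 — passes.
ΔS = 0: S: 1 → 0 — fails.
Parity must change: odd → odd — fails.
ΔL = 0, ±1 (not L=0↔0): L: 0 → 2, ΔL = +2 — fails.
Rule(s) violated: parity, ΔS, ΔL.

forbidden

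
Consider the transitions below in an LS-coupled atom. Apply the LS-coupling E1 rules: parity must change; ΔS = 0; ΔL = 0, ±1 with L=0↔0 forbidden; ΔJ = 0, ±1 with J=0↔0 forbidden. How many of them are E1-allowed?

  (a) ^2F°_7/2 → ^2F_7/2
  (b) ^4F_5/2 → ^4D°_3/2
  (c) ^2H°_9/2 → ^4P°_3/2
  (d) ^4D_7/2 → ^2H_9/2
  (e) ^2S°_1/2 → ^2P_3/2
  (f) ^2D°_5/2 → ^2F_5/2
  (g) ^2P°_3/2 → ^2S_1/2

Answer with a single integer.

5

(a) allowed
(b) allowed
(c) forbidden (parity, ΔS, ΔL, ΔJ fail)
(d) forbidden (parity, ΔS, ΔL fail)
(e) allowed
(f) allowed
(g) allowed
Total allowed: 5 of 7.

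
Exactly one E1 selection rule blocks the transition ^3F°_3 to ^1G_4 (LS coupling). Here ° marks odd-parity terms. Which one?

the ΔS = 0 rule

Initial level: S=1, L=3, J=3, parity odd. Final level: S=0, L=4, J=4, parity even.
Parity must change: odd → even — satisfied.
ΔS = 0: S: 1 → 0 — violated.
ΔL = 0, ±1 (not L=0↔0): L: 3 → 4, ΔL = +1 — satisfied.
ΔJ = 0, ±1 (not J=0↔0): J: 3 → 4, ΔJ = +1 — satisfied.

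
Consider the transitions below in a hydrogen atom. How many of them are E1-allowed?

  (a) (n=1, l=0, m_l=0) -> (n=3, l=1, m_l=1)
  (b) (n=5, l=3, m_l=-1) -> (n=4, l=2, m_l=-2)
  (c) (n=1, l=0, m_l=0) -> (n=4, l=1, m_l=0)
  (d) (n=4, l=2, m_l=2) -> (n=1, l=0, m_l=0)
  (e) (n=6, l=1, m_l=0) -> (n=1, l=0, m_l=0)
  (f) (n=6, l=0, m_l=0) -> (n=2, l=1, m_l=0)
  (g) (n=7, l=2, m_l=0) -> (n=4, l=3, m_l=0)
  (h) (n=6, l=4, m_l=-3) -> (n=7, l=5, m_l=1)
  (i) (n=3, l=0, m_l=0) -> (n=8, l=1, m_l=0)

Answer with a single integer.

7

(a) allowed
(b) allowed
(c) allowed
(d) forbidden — Δl = -2 (E1 requires Δl = ±1); Δm_l = -2 (E1 requires Δm_l = 0, ±1)
(e) allowed
(f) allowed
(g) allowed
(h) forbidden — Δm_l = +4 (E1 requires Δm_l = 0, ±1)
(i) allowed
Total allowed: 7 of 9.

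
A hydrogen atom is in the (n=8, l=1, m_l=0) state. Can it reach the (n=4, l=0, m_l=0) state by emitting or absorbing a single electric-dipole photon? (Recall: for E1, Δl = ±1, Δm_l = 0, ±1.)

Initial l = 1, final l = 0, so Δl = -1. E1 requires Δl = ±1: satisfied.
Δm_l = 0 − (0) = +0. E1 requires Δm_l = 0, ±1: satisfied.
All E1 selection rules are satisfied.

allowed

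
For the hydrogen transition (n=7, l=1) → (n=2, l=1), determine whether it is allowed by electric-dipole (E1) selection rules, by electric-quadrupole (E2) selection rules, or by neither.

Δl = 1 − 1 = +0; l_i + l_f = 2.
E1 (Δl = ±1): not satisfied.
E2 (Δl = 0,±2, l_i+l_f ≥ 2): satisfied.

E2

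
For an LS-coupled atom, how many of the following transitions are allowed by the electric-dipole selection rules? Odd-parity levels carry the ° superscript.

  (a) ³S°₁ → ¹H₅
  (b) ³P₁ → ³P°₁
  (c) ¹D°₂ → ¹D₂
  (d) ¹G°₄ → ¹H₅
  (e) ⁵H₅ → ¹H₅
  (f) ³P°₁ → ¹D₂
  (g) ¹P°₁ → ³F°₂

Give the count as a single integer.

3

(a) forbidden (ΔS, ΔL, ΔJ fail)
(b) allowed
(c) allowed
(d) allowed
(e) forbidden (parity, ΔS fail)
(f) forbidden (ΔS fails)
(g) forbidden (parity, ΔS, ΔL fail)
Total allowed: 3 of 7.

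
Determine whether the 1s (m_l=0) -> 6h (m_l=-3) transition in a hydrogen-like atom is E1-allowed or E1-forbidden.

forbidden

l: 0 → 5 (Δl = +5). Δl = ±1 violated.
Δm_l = -3 − (0) = -3. E1 requires Δm_l = 0, ±1: violated.
The transition is electric-dipole forbidden.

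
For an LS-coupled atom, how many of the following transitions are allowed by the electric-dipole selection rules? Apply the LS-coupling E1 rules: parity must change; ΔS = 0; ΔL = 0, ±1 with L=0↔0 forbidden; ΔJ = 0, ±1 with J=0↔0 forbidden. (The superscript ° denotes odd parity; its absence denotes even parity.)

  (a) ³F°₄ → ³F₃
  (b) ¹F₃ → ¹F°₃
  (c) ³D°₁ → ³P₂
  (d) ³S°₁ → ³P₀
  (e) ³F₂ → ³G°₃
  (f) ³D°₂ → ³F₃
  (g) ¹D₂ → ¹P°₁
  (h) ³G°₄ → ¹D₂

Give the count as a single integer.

7

(a) allowed
(b) allowed
(c) allowed
(d) allowed
(e) allowed
(f) allowed
(g) allowed
(h) forbidden (ΔS, ΔL, ΔJ fail)
Total allowed: 7 of 8.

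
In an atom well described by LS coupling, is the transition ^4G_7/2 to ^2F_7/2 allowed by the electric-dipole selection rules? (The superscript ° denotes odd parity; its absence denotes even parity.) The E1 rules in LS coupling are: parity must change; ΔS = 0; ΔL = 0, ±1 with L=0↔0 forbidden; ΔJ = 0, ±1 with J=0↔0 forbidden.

Reading off the term symbols: S 3/2→1/2, L 4→3, J 7/2→7/2, parity even→even.
Parity must change: even → even — fails.
ΔS = 0: S: 3/2 → 1/2 — fails.
ΔL = 0, ±1 (not L=0↔0): L: 4 → 3, ΔL = -1 — passes.
ΔJ = 0, ±1 (not J=0↔0): J: 7/2 → 7/2, ΔJ = +0 — passes.
Rule(s) violated: parity, ΔS.

forbidden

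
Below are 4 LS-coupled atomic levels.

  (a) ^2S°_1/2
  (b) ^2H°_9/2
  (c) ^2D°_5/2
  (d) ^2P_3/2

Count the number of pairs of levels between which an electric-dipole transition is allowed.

2

(a)–(b): forbidden (parity, ΔL, ΔJ).
(a)–(c): forbidden (parity, ΔL, ΔJ).
(a)–(d): allowed.
(b)–(c): forbidden (parity, ΔL, ΔJ).
(b)–(d): forbidden (ΔL, ΔJ).
(c)–(d): allowed.
Allowed pairs: 2 of 6.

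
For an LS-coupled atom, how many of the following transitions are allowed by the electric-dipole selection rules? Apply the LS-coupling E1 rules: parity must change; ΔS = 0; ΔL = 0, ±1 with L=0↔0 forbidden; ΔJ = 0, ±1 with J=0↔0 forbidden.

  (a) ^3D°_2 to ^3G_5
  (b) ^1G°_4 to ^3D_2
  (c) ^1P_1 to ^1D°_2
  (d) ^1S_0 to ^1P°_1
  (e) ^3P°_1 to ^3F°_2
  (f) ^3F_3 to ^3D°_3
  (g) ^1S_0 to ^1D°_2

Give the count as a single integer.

3

(a) forbidden (ΔL, ΔJ fail)
(b) forbidden (ΔS, ΔL, ΔJ fail)
(c) allowed
(d) allowed
(e) forbidden (parity, ΔL fail)
(f) allowed
(g) forbidden (ΔL, ΔJ fail)
Total allowed: 3 of 7.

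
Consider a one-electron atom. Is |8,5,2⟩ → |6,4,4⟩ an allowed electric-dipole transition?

forbidden

Initial l = 5, final l = 4, so Δl = -1. E1 requires Δl = ±1: satisfied.
Δm_l = 4 − (2) = +2. E1 requires Δm_l = 0, ±1: violated.
The transition is electric-dipole forbidden.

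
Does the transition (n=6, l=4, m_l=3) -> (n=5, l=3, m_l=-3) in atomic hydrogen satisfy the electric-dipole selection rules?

Initial l = 4, final l = 3, so Δl = -1. E1 requires Δl = ±1: ✓.
m_l: 3 → -3 (Δm_l = -6). |Δm_l| ≤ 1 ✗.
The transition is electric-dipole forbidden.

forbidden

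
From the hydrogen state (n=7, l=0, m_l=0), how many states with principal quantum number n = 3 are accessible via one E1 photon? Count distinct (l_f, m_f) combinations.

3

E1 requires Δl = ±1, so l_f ∈ {-1, 1}; with 0 ≤ l_f ≤ n_f−1 = 2, the allowed l_f values are {1}.
For l_f = 1: m_f ∈ {m_i−1, m_i, m_i+1} ∩ [−1, 1] = {-1, 0, 1} → 3 states.
Total: 3.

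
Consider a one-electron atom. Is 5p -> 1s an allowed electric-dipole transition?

allowed

Δl = 0 − 1 = -1; the E1 rule Δl = ±1 is satisfied.
All E1 selection rules are satisfied.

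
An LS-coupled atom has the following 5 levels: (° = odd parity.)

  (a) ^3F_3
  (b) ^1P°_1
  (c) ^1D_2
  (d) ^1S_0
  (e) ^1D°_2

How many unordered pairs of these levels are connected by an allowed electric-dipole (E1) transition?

(a)–(b): forbidden (ΔS, ΔL, ΔJ).
(a)–(c): forbidden (parity, ΔS).
(a)–(d): forbidden (parity, ΔS, ΔL, ΔJ).
(a)–(e): forbidden (ΔS).
(b)–(c): allowed.
(b)–(d): allowed.
(b)–(e): forbidden (parity).
(c)–(d): forbidden (parity, ΔL, ΔJ).
(c)–(e): allowed.
(d)–(e): forbidden (ΔL, ΔJ).
Allowed pairs: 3 of 10.

3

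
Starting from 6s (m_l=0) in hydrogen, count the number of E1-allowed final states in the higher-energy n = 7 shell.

E1 requires Δl = ±1, so l_f ∈ {-1, 1}; with 0 ≤ l_f ≤ n_f−1 = 6, the allowed l_f values are {1}.
For l_f = 1: m_f ∈ {m_i−1, m_i, m_i+1} ∩ [−1, 1] = {-1, 0, 1} → 3 states.
Total: 3.

3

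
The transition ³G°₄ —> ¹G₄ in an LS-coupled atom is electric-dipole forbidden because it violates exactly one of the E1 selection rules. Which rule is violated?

the ΔS = 0 rule

Reading off the term symbols: S 1→0, L 4→4, J 4→4, parity odd→even.
Parity must change: odd → even — passes.
ΔS = 0: S: 1 → 0 — fails.
ΔL = 0, ±1 (not L=0↔0): L: 4 → 4, ΔL = +0 — passes.
ΔJ = 0, ±1 (not J=0↔0): J: 4 → 4, ΔJ = +0 — passes.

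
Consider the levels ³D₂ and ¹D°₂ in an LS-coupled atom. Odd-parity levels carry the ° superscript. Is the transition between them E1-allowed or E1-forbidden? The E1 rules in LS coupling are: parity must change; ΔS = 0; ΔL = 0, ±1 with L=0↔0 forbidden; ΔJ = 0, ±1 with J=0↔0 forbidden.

Parity must change: even → odd — passes.
ΔS = 0: S: 1 → 0 — fails.
ΔL = 0, ±1 (not L=0↔0): L: 2 → 2, ΔL = +0 — passes.
ΔJ = 0, ±1 (not J=0↔0): J: 2 → 2, ΔJ = +0 — passes.
Rule(s) violated: ΔS.

forbidden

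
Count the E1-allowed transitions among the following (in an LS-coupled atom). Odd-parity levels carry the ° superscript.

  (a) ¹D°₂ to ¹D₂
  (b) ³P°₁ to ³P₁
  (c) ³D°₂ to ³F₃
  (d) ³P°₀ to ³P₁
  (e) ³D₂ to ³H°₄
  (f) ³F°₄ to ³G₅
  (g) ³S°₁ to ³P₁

6

(a) allowed
(b) allowed
(c) allowed
(d) allowed
(e) forbidden (ΔL, ΔJ fail)
(f) allowed
(g) allowed
Total allowed: 6 of 7.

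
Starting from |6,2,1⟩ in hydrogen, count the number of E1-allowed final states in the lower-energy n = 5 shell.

E1 requires Δl = ±1, so l_f ∈ {1, 3}; with 0 ≤ l_f ≤ n_f−1 = 4, the allowed l_f values are {1, 3}.
For l_f = 1: m_f ∈ {m_i−1, m_i, m_i+1} ∩ [−1, 1] = {0, 1} → 2 states.
For l_f = 3: m_f ∈ {m_i−1, m_i, m_i+1} ∩ [−3, 3] = {0, 1, 2} → 3 states.
Total: 5.

5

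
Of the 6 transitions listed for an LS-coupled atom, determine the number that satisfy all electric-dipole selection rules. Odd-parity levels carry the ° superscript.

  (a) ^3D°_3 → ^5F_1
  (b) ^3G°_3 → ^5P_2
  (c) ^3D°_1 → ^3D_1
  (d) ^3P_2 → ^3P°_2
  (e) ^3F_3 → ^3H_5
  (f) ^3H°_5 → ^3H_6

3

(a) forbidden (ΔS, ΔJ fail)
(b) forbidden (ΔS, ΔL fail)
(c) allowed
(d) allowed
(e) forbidden (parity, ΔL, ΔJ fail)
(f) allowed
Total allowed: 3 of 6.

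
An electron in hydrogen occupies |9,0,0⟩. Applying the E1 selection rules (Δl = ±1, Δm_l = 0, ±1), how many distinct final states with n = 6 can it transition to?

E1 requires Δl = ±1, so l_f ∈ {-1, 1}; with 0 ≤ l_f ≤ n_f−1 = 5, the allowed l_f values are {1}.
For l_f = 1: m_f ∈ {m_i−1, m_i, m_i+1} ∩ [−1, 1] = {-1, 0, 1} → 3 states.
Total: 3.

3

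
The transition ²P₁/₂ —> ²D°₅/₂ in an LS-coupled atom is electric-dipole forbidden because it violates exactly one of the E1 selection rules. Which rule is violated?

the ΔJ = 0, ±1 rule

Parity must change: even → odd — satisfied.
ΔS = 0: S: 1/2 → 1/2 — satisfied.
ΔL = 0, ±1 (not L=0↔0): L: 1 → 2, ΔL = +1 — satisfied.
ΔJ = 0, ±1 (not J=0↔0): J: 1/2 → 5/2, ΔJ = +2 — violated.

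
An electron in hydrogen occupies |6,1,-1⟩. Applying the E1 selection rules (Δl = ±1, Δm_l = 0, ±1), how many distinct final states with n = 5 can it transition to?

E1 requires Δl = ±1, so l_f ∈ {0, 2}; with 0 ≤ l_f ≤ n_f−1 = 4, the allowed l_f values are {0, 2}.
For l_f = 0: m_f ∈ {m_i−1, m_i, m_i+1} ∩ [−0, 0] = {0} → 1 state.
For l_f = 2: m_f ∈ {m_i−1, m_i, m_i+1} ∩ [−2, 2] = {-2, -1, 0} → 3 states.
Total: 4.

4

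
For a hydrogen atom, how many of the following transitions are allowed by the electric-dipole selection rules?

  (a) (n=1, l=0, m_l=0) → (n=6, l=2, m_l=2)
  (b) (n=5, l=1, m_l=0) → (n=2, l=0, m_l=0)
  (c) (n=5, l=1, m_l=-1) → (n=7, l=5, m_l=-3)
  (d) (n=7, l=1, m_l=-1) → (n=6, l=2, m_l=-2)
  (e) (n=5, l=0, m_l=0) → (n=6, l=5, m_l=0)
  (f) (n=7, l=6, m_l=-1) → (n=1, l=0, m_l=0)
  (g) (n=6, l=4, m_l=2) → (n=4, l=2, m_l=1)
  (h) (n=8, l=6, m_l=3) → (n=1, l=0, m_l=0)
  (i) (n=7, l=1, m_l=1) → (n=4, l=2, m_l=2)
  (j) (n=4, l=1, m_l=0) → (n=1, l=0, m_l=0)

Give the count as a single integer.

(a) forbidden — Δl = +2 (E1 requires Δl = ±1); Δm_l = +2 (E1 requires Δm_l = 0, ±1)
(b) allowed
(c) forbidden — Δl = +4 (E1 requires Δl = ±1); Δm_l = -2 (E1 requires Δm_l = 0, ±1)
(d) allowed
(e) forbidden — Δl = +5 (E1 requires Δl = ±1)
(f) forbidden — Δl = -6 (E1 requires Δl = ±1)
(g) forbidden — Δl = -2 (E1 requires Δl = ±1)
(h) forbidden — Δl = -6 (E1 requires Δl = ±1); Δm_l = -3 (E1 requires Δm_l = 0, ±1)
(i) allowed
(j) allowed
Total allowed: 4 of 10.

4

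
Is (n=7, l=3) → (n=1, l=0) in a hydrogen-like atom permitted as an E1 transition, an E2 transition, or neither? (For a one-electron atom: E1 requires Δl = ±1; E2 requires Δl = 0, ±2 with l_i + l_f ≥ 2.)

neither

Δl = 0 − 3 = -3; l_i + l_f = 3.
E1 (Δl = ±1): not satisfied.
E2 (Δl = 0,±2, l_i+l_f ≥ 2): not satisfied.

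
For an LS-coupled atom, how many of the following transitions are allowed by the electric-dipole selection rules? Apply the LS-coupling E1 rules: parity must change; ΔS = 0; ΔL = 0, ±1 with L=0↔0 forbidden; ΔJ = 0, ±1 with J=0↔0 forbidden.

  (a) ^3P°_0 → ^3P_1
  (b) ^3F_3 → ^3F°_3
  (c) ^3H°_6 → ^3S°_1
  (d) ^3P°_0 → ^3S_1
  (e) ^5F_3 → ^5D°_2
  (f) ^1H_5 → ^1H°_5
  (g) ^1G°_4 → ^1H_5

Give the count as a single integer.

(a) allowed
(b) allowed
(c) forbidden (parity, ΔL, ΔJ fail)
(d) allowed
(e) allowed
(f) allowed
(g) allowed
Total allowed: 6 of 7.

6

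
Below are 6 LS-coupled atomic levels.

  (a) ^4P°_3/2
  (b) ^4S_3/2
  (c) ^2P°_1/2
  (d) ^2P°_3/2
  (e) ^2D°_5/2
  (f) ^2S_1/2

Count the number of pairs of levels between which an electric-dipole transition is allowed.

3

(a)–(b): allowed.
(a)–(c): forbidden (parity, ΔS).
(a)–(d): forbidden (parity, ΔS).
(a)–(e): forbidden (parity, ΔS).
(a)–(f): forbidden (ΔS).
(b)–(c): forbidden (ΔS).
(b)–(d): forbidden (ΔS).
(b)–(e): forbidden (ΔS, ΔL).
(b)–(f): forbidden (parity, ΔS, ΔL).
(c)–(d): forbidden (parity).
(c)–(e): forbidden (parity, ΔJ).
(c)–(f): allowed.
(d)–(e): forbidden (parity).
(d)–(f): allowed.
(e)–(f): forbidden (ΔL, ΔJ).
Allowed pairs: 3 of 15.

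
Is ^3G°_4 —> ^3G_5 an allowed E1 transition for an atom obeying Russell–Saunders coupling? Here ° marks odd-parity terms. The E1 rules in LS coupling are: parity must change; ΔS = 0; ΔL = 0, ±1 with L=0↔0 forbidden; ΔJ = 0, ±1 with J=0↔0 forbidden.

allowed

Reading off the term symbols: S 1→1, L 4→4, J 4→5, parity odd→even.
Parity must change: odd → even — ✓.
ΔS = 0: S: 1 → 1 — ✓.
ΔL = 0, ±1 (not L=0↔0): L: 4 → 4, ΔL = +0 — ✓.
ΔJ = 0, ±1 (not J=0↔0): J: 4 → 5, ΔJ = +1 — ✓.
All four E1 rules are satisfied.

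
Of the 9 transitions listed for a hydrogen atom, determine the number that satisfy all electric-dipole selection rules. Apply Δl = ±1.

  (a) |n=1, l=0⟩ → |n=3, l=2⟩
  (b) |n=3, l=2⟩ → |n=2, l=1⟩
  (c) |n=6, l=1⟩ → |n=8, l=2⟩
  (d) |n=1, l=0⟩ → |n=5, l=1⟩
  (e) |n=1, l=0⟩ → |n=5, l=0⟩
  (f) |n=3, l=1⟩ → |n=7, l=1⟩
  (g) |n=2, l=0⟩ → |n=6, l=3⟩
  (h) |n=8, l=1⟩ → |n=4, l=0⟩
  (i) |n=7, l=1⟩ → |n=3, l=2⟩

(a) forbidden — Δl = +2 (E1 requires Δl = ±1)
(b) allowed
(c) allowed
(d) allowed
(e) forbidden — Δl = +0 (E1 requires Δl = ±1)
(f) forbidden — Δl = +0 (E1 requires Δl = ±1)
(g) forbidden — Δl = +3 (E1 requires Δl = ±1)
(h) allowed
(i) allowed
Total allowed: 5 of 9.

5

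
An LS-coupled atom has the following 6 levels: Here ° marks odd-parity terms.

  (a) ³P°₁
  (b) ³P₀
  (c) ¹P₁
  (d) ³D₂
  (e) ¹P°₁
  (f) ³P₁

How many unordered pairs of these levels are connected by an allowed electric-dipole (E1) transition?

(a)–(b): allowed.
(a)–(c): forbidden (ΔS).
(a)–(d): allowed.
(a)–(e): forbidden (parity, ΔS).
(a)–(f): allowed.
(b)–(c): forbidden (parity, ΔS).
(b)–(d): forbidden (parity, ΔJ).
(b)–(e): forbidden (ΔS).
(b)–(f): forbidden (parity).
(c)–(d): forbidden (parity, ΔS).
(c)–(e): allowed.
(c)–(f): forbidden (parity, ΔS).
(d)–(e): forbidden (ΔS).
(d)–(f): forbidden (parity).
(e)–(f): forbidden (ΔS).
Allowed pairs: 4 of 15.

4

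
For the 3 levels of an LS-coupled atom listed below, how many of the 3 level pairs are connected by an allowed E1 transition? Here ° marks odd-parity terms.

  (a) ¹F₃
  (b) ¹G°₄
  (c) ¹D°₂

(a)–(b): allowed.
(a)–(c): allowed.
(b)–(c): forbidden (parity, ΔL, ΔJ).
Allowed pairs: 2 of 3.

2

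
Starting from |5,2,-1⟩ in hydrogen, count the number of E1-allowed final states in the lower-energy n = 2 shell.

E1 requires Δl = ±1, so l_f ∈ {1, 3}; with 0 ≤ l_f ≤ n_f−1 = 1, the allowed l_f values are {1}.
For l_f = 1: m_f ∈ {m_i−1, m_i, m_i+1} ∩ [−1, 1] = {-1, 0} → 2 states.
Total: 2.

2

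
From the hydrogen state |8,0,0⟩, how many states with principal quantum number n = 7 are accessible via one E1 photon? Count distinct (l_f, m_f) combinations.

3

E1 requires Δl = ±1, so l_f ∈ {-1, 1}; with 0 ≤ l_f ≤ n_f−1 = 6, the allowed l_f values are {1}.
For l_f = 1: m_f ∈ {m_i−1, m_i, m_i+1} ∩ [−1, 1] = {-1, 0, 1} → 3 states.
Total: 3.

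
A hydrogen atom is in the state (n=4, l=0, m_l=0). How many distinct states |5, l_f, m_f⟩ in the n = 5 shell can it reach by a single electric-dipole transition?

E1 requires Δl = ±1, so l_f ∈ {-1, 1}; with 0 ≤ l_f ≤ n_f−1 = 4, the allowed l_f values are {1}.
For l_f = 1: m_f ∈ {m_i−1, m_i, m_i+1} ∩ [−1, 1] = {-1, 0, 1} → 3 states.
Total: 3.

3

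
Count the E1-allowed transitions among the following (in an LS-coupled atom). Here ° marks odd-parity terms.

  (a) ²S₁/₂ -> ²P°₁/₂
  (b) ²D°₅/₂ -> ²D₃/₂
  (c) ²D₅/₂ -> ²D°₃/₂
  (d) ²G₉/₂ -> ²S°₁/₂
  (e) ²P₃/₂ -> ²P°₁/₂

(a) allowed
(b) allowed
(c) allowed
(d) forbidden (ΔL, ΔJ fail)
(e) allowed
Total allowed: 4 of 5.

4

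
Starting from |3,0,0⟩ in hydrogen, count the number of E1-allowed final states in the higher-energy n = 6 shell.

E1 requires Δl = ±1, so l_f ∈ {-1, 1}; with 0 ≤ l_f ≤ n_f−1 = 5, the allowed l_f values are {1}.
For l_f = 1: m_f ∈ {m_i−1, m_i, m_i+1} ∩ [−1, 1] = {-1, 0, 1} → 3 states.
Total: 3.

3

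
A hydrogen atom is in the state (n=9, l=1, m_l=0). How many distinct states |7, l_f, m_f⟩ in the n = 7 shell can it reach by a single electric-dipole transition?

E1 requires Δl = ±1, so l_f ∈ {0, 2}; with 0 ≤ l_f ≤ n_f−1 = 6, the allowed l_f values are {0, 2}.
For l_f = 0: m_f ∈ {m_i−1, m_i, m_i+1} ∩ [−0, 0] = {0} → 1 state.
For l_f = 2: m_f ∈ {m_i−1, m_i, m_i+1} ∩ [−2, 2] = {-1, 0, 1} → 3 states.
Total: 4.

4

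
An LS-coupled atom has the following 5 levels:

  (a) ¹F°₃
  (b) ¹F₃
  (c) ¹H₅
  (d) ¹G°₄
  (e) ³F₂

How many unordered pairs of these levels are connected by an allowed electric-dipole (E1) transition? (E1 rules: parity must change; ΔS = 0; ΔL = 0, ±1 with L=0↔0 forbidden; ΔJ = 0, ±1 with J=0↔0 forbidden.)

(a)–(b): allowed.
(a)–(c): forbidden (ΔL, ΔJ).
(a)–(d): forbidden (parity).
(a)–(e): forbidden (ΔS).
(b)–(c): forbidden (parity, ΔL, ΔJ).
(b)–(d): allowed.
(b)–(e): forbidden (parity, ΔS).
(c)–(d): allowed.
(c)–(e): forbidden (parity, ΔS, ΔL, ΔJ).
(d)–(e): forbidden (ΔS, ΔJ).
Allowed pairs: 3 of 10.

3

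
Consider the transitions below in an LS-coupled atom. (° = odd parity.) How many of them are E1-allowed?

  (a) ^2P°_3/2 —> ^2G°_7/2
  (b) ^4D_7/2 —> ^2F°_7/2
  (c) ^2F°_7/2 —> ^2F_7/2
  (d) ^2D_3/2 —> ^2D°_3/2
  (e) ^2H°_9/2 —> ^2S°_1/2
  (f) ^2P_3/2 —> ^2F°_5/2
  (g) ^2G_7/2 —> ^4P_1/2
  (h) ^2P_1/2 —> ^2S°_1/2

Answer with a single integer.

(a) forbidden (parity, ΔL, ΔJ fail)
(b) forbidden (ΔS fails)
(c) allowed
(d) allowed
(e) forbidden (parity, ΔL, ΔJ fail)
(f) forbidden (ΔL fails)
(g) forbidden (parity, ΔS, ΔL, ΔJ fail)
(h) allowed
Total allowed: 3 of 8.

3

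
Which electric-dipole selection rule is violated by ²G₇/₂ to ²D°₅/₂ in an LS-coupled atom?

the ΔL = 0, ±1 rule

Reading off the term symbols: S 1/2→1/2, L 4→2, J 7/2→5/2, parity even→odd.
ΔL = 0, ±1 (not L=0↔0): L: 4 → 2, ΔL = -2 — fails.
ΔS = 0: S: 1/2 → 1/2 — passes.
ΔJ = 0, ±1 (not J=0↔0): J: 7/2 → 5/2, ΔJ = -1 — passes.
Parity must change: even → odd — passes.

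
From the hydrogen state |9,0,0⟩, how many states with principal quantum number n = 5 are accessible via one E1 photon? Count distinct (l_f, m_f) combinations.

E1 requires Δl = ±1, so l_f ∈ {-1, 1}; with 0 ≤ l_f ≤ n_f−1 = 4, the allowed l_f values are {1}.
For l_f = 1: m_f ∈ {m_i−1, m_i, m_i+1} ∩ [−1, 1] = {-1, 0, 1} → 3 states.
Total: 3.

3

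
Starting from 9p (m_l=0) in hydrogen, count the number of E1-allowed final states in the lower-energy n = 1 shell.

E1 requires Δl = ±1, so l_f ∈ {0, 2}; with 0 ≤ l_f ≤ n_f−1 = 0, the allowed l_f values are {0}.
For l_f = 0: m_f ∈ {m_i−1, m_i, m_i+1} ∩ [−0, 0] = {0} → 1 state.
Total: 1.

1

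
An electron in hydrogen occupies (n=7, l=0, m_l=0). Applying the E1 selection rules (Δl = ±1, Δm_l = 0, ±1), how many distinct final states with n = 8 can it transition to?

3

E1 requires Δl = ±1, so l_f ∈ {-1, 1}; with 0 ≤ l_f ≤ n_f−1 = 7, the allowed l_f values are {1}.
For l_f = 1: m_f ∈ {m_i−1, m_i, m_i+1} ∩ [−1, 1] = {-1, 0, 1} → 3 states.
Total: 3.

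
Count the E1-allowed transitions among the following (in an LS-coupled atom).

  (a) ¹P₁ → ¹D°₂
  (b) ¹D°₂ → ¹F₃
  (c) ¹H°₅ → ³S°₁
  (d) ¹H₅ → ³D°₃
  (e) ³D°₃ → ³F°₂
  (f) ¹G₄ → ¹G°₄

(a) allowed
(b) allowed
(c) forbidden (parity, ΔS, ΔL, ΔJ fail)
(d) forbidden (ΔS, ΔL, ΔJ fail)
(e) forbidden (parity fails)
(f) allowed
Total allowed: 3 of 6.

3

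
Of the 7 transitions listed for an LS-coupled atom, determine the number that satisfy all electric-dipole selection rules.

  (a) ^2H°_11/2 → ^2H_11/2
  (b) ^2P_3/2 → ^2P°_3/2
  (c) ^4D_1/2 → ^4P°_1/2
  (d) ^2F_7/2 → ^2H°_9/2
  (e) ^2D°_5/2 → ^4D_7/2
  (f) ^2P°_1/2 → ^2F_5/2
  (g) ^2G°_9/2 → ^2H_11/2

(a) allowed
(b) allowed
(c) allowed
(d) forbidden (ΔL fails)
(e) forbidden (ΔS fails)
(f) forbidden (ΔL, ΔJ fail)
(g) allowed
Total allowed: 4 of 7.

4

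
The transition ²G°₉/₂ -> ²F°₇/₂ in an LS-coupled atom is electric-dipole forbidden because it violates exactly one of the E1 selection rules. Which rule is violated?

Initial level: S=1/2, L=4, J=9/2, parity odd. Final level: S=1/2, L=3, J=7/2, parity odd.
ΔL = 0, ±1 (not L=0↔0): L: 4 → 3, ΔL = -1 — satisfied.
ΔS = 0: S: 1/2 → 1/2 — satisfied.
ΔJ = 0, ±1 (not J=0↔0): J: 9/2 → 7/2, ΔJ = -1 — satisfied.
Parity must change: odd → odd — violated.

parity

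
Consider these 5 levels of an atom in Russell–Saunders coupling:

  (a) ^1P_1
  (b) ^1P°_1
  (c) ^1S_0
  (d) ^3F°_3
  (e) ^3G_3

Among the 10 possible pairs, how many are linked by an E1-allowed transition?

(a)–(b): allowed.
(a)–(c): forbidden (parity).
(a)–(d): forbidden (ΔS, ΔL, ΔJ).
(a)–(e): forbidden (parity, ΔS, ΔL, ΔJ).
(b)–(c): allowed.
(b)–(d): forbidden (parity, ΔS, ΔL, ΔJ).
(b)–(e): forbidden (ΔS, ΔL, ΔJ).
(c)–(d): forbidden (ΔS, ΔL, ΔJ).
(c)–(e): forbidden (parity, ΔS, ΔL, ΔJ).
(d)–(e): allowed.
Allowed pairs: 3 of 10.

3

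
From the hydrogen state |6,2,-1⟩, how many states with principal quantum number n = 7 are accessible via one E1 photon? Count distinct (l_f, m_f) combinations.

E1 requires Δl = ±1, so l_f ∈ {1, 3}; with 0 ≤ l_f ≤ n_f−1 = 6, the allowed l_f values are {1, 3}.
For l_f = 1: m_f ∈ {m_i−1, m_i, m_i+1} ∩ [−1, 1] = {-1, 0} → 2 states.
For l_f = 3: m_f ∈ {m_i−1, m_i, m_i+1} ∩ [−3, 3] = {-2, -1, 0} → 3 states.
Total: 5.

5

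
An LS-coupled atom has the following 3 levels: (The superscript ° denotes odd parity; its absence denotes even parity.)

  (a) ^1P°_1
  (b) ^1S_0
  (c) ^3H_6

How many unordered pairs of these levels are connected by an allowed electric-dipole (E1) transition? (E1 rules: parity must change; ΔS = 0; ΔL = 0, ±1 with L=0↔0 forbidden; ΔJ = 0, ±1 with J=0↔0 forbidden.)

1

(a)–(b): allowed.
(a)–(c): forbidden (ΔS, ΔL, ΔJ).
(b)–(c): forbidden (parity, ΔS, ΔL, ΔJ).
Allowed pairs: 1 of 3.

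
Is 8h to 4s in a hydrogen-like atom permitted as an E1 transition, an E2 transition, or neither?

Δl = 0 − 5 = -5; l_i + l_f = 5.
E1 (Δl = ±1): not satisfied.
E2 (Δl = 0,±2, l_i+l_f ≥ 2): not satisfied.

neither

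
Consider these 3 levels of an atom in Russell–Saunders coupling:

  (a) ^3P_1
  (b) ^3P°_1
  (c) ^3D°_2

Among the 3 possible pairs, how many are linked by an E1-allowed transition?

2

(a)–(b): allowed.
(a)–(c): allowed.
(b)–(c): forbidden (parity).
Allowed pairs: 2 of 3.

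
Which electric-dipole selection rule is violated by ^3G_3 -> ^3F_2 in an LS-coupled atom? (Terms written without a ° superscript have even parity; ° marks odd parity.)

parity

Reading off the term symbols: S 1→1, L 4→3, J 3→2, parity even→even.
Parity must change: even → even — violated.
ΔS = 0: S: 1 → 1 — satisfied.
ΔL = 0, ±1 (not L=0↔0): L: 4 → 3, ΔL = -1 — satisfied.
ΔJ = 0, ±1 (not J=0↔0): J: 3 → 2, ΔJ = -1 — satisfied.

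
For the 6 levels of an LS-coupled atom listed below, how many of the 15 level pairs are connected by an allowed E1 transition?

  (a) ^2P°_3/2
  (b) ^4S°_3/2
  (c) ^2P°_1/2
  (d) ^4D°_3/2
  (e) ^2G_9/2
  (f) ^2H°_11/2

(a)–(b): forbidden (parity, ΔS).
(a)–(c): forbidden (parity).
(a)–(d): forbidden (parity, ΔS).
(a)–(e): forbidden (ΔL, ΔJ).
(a)–(f): forbidden (parity, ΔL, ΔJ).
(b)–(c): forbidden (parity, ΔS).
(b)–(d): forbidden (parity, ΔL).
(b)–(e): forbidden (ΔS, ΔL, ΔJ).
(b)–(f): forbidden (parity, ΔS, ΔL, ΔJ).
(c)–(d): forbidden (parity, ΔS).
(c)–(e): forbidden (ΔL, ΔJ).
(c)–(f): forbidden (parity, ΔL, ΔJ).
(d)–(e): forbidden (ΔS, ΔL, ΔJ).
(d)–(f): forbidden (parity, ΔS, ΔL, ΔJ).
(e)–(f): allowed.
Allowed pairs: 1 of 15.

1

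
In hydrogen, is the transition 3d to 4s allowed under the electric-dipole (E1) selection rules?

forbidden

l: 2 → 0 (Δl = -2). Δl = ±1 ✗.
The transition is electric-dipole forbidden.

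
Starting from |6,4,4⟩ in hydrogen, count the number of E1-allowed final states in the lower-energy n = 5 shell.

1

E1 requires Δl = ±1, so l_f ∈ {3, 5}; with 0 ≤ l_f ≤ n_f−1 = 4, the allowed l_f values are {3}.
For l_f = 3: m_f ∈ {m_i−1, m_i, m_i+1} ∩ [−3, 3] = {3} → 1 state.
Total: 1.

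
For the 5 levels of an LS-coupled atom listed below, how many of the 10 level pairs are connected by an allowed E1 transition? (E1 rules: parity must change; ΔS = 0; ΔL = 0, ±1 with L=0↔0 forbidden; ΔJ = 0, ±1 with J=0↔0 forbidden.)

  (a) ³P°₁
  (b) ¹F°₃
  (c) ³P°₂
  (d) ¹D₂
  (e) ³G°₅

1

(a)–(b): forbidden (parity, ΔS, ΔL, ΔJ).
(a)–(c): forbidden (parity).
(a)–(d): forbidden (ΔS).
(a)–(e): forbidden (parity, ΔL, ΔJ).
(b)–(c): forbidden (parity, ΔS, ΔL).
(b)–(d): allowed.
(b)–(e): forbidden (parity, ΔS, ΔJ).
(c)–(d): forbidden (ΔS).
(c)–(e): forbidden (parity, ΔL, ΔJ).
(d)–(e): forbidden (ΔS, ΔL, ΔJ).
Allowed pairs: 1 of 10.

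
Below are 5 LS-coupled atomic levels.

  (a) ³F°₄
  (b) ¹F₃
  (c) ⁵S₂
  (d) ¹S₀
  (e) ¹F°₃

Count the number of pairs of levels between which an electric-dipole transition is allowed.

1

(a)–(b): forbidden (ΔS).
(a)–(c): forbidden (ΔS, ΔL, ΔJ).
(a)–(d): forbidden (ΔS, ΔL, ΔJ).
(a)–(e): forbidden (parity, ΔS).
(b)–(c): forbidden (parity, ΔS, ΔL).
(b)–(d): forbidden (parity, ΔL, ΔJ).
(b)–(e): allowed.
(c)–(d): forbidden (parity, ΔS, ΔL, ΔJ).
(c)–(e): forbidden (ΔS, ΔL).
(d)–(e): forbidden (ΔL, ΔJ).
Allowed pairs: 1 of 10.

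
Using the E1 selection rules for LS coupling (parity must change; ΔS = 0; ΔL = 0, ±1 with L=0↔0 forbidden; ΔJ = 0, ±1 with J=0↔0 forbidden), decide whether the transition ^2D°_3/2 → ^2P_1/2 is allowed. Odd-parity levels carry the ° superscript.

Reading off the term symbols: S 1/2→1/2, L 2→1, J 3/2→1/2, parity odd→even.
Parity must change: odd → even — satisfied.
ΔS = 0: S: 1/2 → 1/2 — satisfied.
ΔL = 0, ±1 (not L=0↔0): L: 2 → 1, ΔL = -1 — satisfied.
ΔJ = 0, ±1 (not J=0↔0): J: 3/2 → 1/2, ΔJ = -1 — satisfied.
All four E1 rules are satisfied.

allowed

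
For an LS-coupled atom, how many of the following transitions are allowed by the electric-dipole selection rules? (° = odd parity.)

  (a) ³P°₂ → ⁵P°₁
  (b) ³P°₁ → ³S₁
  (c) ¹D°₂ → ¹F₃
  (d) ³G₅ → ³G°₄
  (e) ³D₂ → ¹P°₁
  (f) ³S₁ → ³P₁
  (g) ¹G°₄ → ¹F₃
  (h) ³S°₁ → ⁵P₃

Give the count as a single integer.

(a) forbidden (parity, ΔS fail)
(b) allowed
(c) allowed
(d) allowed
(e) forbidden (ΔS fails)
(f) forbidden (parity fails)
(g) allowed
(h) forbidden (ΔS, ΔJ fail)
Total allowed: 4 of 8.

4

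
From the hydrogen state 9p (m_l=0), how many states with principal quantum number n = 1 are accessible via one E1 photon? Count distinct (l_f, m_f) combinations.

E1 requires Δl = ±1, so l_f ∈ {0, 2}; with 0 ≤ l_f ≤ n_f−1 = 0, the allowed l_f values are {0}.
For l_f = 0: m_f ∈ {m_i−1, m_i, m_i+1} ∩ [−0, 0] = {0} → 1 state.
Total: 1.

1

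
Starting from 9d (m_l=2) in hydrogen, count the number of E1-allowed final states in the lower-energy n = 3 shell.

E1 requires Δl = ±1, so l_f ∈ {1, 3}; with 0 ≤ l_f ≤ n_f−1 = 2, the allowed l_f values are {1}.
For l_f = 1: m_f ∈ {m_i−1, m_i, m_i+1} ∩ [−1, 1] = {1} → 1 state.
Total: 1.

1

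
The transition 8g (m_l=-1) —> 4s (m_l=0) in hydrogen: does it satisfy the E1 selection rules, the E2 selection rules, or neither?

neither

Δl = 0 − 4 = -4; l_i + l_f = 4.
Δm_l = +1.
E1 (Δl = ±1, |Δm_l| ≤ 1): not satisfied.
E2 (Δl = 0,±2, l_i+l_f ≥ 2, |Δm_l| ≤ 2): not satisfied.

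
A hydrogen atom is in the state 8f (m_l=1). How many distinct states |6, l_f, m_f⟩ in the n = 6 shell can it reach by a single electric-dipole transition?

6

E1 requires Δl = ±1, so l_f ∈ {2, 4}; with 0 ≤ l_f ≤ n_f−1 = 5, the allowed l_f values are {2, 4}.
For l_f = 2: m_f ∈ {m_i−1, m_i, m_i+1} ∩ [−2, 2] = {0, 1, 2} → 3 states.
For l_f = 4: m_f ∈ {m_i−1, m_i, m_i+1} ∩ [−4, 4] = {0, 1, 2} → 3 states.
Total: 6.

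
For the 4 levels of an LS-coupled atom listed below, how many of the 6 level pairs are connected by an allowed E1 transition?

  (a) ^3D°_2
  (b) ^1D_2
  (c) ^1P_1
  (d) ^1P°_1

(a)–(b): forbidden (ΔS).
(a)–(c): forbidden (ΔS).
(a)–(d): forbidden (parity, ΔS).
(b)–(c): forbidden (parity).
(b)–(d): allowed.
(c)–(d): allowed.
Allowed pairs: 2 of 6.

2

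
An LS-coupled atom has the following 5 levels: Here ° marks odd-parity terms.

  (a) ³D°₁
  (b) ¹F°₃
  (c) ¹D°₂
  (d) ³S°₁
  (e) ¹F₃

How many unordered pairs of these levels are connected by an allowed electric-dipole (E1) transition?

2

(a)–(b): forbidden (parity, ΔS, ΔJ).
(a)–(c): forbidden (parity, ΔS).
(a)–(d): forbidden (parity, ΔL).
(a)–(e): forbidden (ΔS, ΔJ).
(b)–(c): forbidden (parity).
(b)–(d): forbidden (parity, ΔS, ΔL, ΔJ).
(b)–(e): allowed.
(c)–(d): forbidden (parity, ΔS, ΔL).
(c)–(e): allowed.
(d)–(e): forbidden (ΔS, ΔL, ΔJ).
Allowed pairs: 2 of 10.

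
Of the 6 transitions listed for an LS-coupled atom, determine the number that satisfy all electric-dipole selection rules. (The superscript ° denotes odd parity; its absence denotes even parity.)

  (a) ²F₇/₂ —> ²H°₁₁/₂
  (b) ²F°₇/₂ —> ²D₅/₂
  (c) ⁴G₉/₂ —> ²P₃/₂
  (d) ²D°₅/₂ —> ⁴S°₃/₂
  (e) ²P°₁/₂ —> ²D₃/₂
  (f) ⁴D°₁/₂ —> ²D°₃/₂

(a) forbidden (ΔL, ΔJ fail)
(b) allowed
(c) forbidden (parity, ΔS, ΔL, ΔJ fail)
(d) forbidden (parity, ΔS, ΔL fail)
(e) allowed
(f) forbidden (parity, ΔS fail)
Total allowed: 2 of 6.

2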